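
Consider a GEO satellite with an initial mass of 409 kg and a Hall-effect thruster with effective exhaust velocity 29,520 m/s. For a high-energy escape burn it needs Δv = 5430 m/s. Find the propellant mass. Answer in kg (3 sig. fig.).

From the ideal rocket equation, m₀/m_f = exp(Δv / v_e) = exp(5430 / 29520.0) = exp(0.1839) = 1.2019.
m_f = 409 / 1.2019 = 340.295 kg, so propellant = m₀ − m_f = 409 − 340.295 = 68.705 kg.

propellant mass ≈ 68.7 kg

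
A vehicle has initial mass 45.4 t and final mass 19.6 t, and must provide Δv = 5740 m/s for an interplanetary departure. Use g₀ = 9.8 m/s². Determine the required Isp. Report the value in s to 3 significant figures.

ln(m₀/m_f) = ln(45400/19600) = ln(2.316) = 0.8400.
v_e = Δv / ln(m₀/m_f) = 5740 / 0.8400 = 6833.5 m/s.
Isp = v_e / g₀ = 6833.5 / 9.8 = 697.3 s.

Isp ≈ 697 s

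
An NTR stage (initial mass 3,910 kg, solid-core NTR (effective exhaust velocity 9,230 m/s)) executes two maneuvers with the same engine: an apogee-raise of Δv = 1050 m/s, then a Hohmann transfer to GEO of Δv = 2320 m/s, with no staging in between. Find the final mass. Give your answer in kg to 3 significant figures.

final mass ≈ 2710 kg

After the first burn: m = 3910 × exp(−1050/9230.0) = 3910 × 0.89247 = 3,489.56 kg.
After the second burn: m = 3,489.56 × exp(−2320/9230.0) = 3,489.56 × 0.77775 = 2,714.01 kg.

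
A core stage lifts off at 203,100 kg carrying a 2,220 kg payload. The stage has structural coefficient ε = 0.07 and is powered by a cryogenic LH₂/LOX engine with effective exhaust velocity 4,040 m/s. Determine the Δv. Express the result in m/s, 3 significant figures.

Stage wet mass = m₀ − payload = 203,100 − 2,220 = 200,880 kg.
Stage dry mass = ε × stage wet mass = 0.07 × 200,880 = 14,061.6 kg.
Burnout mass m_f = stage dry + payload = 14,061.6 + 2,220 = 16,281.6 kg.
By the Tsiolkovsky rocket equation, Δv = v_e · ln(203,100/16,281.6) = 4040.0 × ln(12.47) = 4040.0 × 2.5237 ≈ 10196 m/s.

Δv ≈ 10200 m/s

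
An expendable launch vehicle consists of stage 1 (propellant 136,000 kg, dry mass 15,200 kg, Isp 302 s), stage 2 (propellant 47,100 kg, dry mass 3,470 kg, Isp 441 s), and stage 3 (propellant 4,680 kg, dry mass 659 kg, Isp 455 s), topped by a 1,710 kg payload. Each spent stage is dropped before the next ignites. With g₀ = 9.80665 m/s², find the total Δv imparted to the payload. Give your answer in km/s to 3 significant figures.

Ignition mass of stage 1 = 136,000+15,200 + 47,100+3,470 + 4,680+659 + 1,710 = 208,819 kg.
Stage 1: m₀ = 208,819 kg, m_f = 208,819 − 136,000 = 72,819 kg; Δv = 302×9.80665×ln(2.868) = 2961.6×1.0535 ≈ 3120 m/s.
Stage 2: m₀ = 57,619 kg, m_f = 57,619 − 47,100 = 10,519 kg; Δv = 441×9.80665×ln(5.478) = 4324.7×1.7007 ≈ 7355 m/s.
Stage 3: m₀ = 7,049 kg, m_f = 7,049 − 4,680 = 2,369 kg; Δv = 455×9.80665×ln(2.976) = 4462.0×1.0904 ≈ 4865 m/s.
Total Δv = 3120 + 7355 + 4865 = 15340 m/s.

Δv ≈ 15.3 km/s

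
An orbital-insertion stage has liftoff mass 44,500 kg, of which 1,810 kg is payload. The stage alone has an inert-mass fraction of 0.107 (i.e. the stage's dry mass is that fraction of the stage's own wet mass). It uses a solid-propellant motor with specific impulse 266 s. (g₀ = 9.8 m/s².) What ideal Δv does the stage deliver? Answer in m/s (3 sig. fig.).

Stage wet mass = m₀ − payload = 44,500 − 1,810 = 42,690 kg.
Stage dry mass = ε × stage wet mass = 0.107 × 42,690 = 4,567.83 kg.
Burnout mass m_f = stage dry + payload = 4,567.83 + 1,810 = 6,377.83 kg.
v_e = Isp · g₀ = 266 × 9.8 = 2606.8 m/s.
Δv = v_e · ln(44,500/6,377.83) = 2606.8 × ln(6.977) = 2606.8 × 1.9427 ≈ 5064 m/s.

Δv ≈ 5060 m/s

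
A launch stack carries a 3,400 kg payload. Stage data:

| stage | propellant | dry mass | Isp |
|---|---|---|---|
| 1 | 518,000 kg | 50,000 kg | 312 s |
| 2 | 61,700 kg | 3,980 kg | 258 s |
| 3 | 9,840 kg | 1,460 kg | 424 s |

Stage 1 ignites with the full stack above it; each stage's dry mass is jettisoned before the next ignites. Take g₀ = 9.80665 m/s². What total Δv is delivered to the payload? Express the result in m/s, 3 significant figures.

Ignition mass of stage 1 = 518,000+50,000 + 61,700+3,980 + 9,840+1,460 + 3,400 = 648,380 kg.
Stage 1: m₀ = 648,380 kg, m_f = 648,380 − 518,000 = 130,380 kg; Δv = 312×9.80665×ln(4.973) = 3059.7×1.6040 ≈ 4908 m/s.
Stage 2: m₀ = 80,380 kg, m_f = 80,380 − 61,700 = 18,680 kg; Δv = 258×9.80665×ln(4.303) = 2530.1×1.4593 ≈ 3692 m/s.
Stage 3: m₀ = 14,700 kg, m_f = 14,700 − 9,840 = 4,860 kg; Δv = 424×9.80665×ln(3.025) = 4158.0×1.1068 ≈ 4602 m/s.
Total Δv = 4908 + 3692 + 4602 = 13202 m/s.

Δv ≈ 13200 m/s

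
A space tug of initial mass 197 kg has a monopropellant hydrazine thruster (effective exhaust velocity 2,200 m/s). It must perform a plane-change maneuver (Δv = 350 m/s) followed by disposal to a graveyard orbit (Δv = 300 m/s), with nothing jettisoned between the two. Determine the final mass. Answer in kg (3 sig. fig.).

final mass ≈ 147 kg

After the first burn: m = 197 × exp(−350/2200.0) = 197 × 0.85292 = 168.025 kg.
After the second burn: m = 168.025 × exp(−300/2200.0) = 168.025 × 0.87253 = 146.607 kg.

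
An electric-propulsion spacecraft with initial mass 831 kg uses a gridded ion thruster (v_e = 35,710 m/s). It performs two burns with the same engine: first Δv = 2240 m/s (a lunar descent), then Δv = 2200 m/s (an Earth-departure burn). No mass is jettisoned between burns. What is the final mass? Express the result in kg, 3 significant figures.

final mass ≈ 734 kg

After the first burn: m = 831 × exp(−2240/35710.0) = 831 × 0.93920 = 780.475 kg.
After the second burn: m = 780.475 × exp(−2200/35710.0) = 780.475 × 0.94025 = 733.842 kg.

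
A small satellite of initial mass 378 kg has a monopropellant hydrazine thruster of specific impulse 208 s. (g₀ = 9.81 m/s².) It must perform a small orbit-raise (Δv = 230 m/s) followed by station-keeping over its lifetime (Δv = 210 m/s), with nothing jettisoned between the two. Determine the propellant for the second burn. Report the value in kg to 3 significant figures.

propellant for the second burn ≈ 33.0 kg

v_e = Isp · g₀ = 208 × 9.81 = 2040.5 m/s.
After the first burn: m = 378 × exp(−230/2040.5) = 378 × 0.89340 = 337.705 kg.
After the second burn: m = 337.705 × exp(−210/2040.5) = 337.705 × 0.90220 = 304.677 kg.
Second-burn propellant = 337.705 − 304.677 = 33.028 kg.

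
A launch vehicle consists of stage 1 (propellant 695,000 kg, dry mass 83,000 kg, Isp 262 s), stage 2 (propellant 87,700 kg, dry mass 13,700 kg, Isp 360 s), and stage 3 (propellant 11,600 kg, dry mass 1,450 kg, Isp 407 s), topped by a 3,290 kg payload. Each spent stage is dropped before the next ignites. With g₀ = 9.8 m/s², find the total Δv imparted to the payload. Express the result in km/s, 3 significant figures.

Δv ≈ 13.6 km/s

Ignition mass of stage 1 = 695,000+83,000 + 87,700+13,700 + 11,600+1,450 + 3,290 = 895,740 kg.
Stage 1: m₀ = 895,740 kg, m_f = 895,740 − 695,000 = 200,740 kg; Δv = 262×9.8×ln(4.462) = 2567.6×1.4956 ≈ 3840 m/s.
Stage 2: m₀ = 117,740 kg, m_f = 117,740 − 87,700 = 30,040 kg; Δv = 360×9.8×ln(3.919) = 3528.0×1.3659 ≈ 4819 m/s.
Stage 3: m₀ = 16,340 kg, m_f = 16,340 − 11,600 = 4,740 kg; Δv = 407×9.8×ln(3.447) = 3988.6×1.2376 ≈ 4936 m/s.
Total Δv = 3840 + 4819 + 4936 = 13595 m/s.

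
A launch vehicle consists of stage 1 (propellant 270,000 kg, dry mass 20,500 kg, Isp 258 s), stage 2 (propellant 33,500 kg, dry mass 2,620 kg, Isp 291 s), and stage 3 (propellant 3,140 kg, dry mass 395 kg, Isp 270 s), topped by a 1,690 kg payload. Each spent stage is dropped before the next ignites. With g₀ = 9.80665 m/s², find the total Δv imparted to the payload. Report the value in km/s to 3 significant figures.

Δv ≈ 11.4 km/s

Ignition mass of stage 1 = 270,000+20,500 + 33,500+2,620 + 3,140+395 + 1,690 = 331,845 kg.
Stage 1: m₀ = 331,845 kg, m_f = 331,845 − 270,000 = 61,845 kg; Δv = 258×9.80665×ln(5.366) = 2530.1×1.6800 ≈ 4251 m/s.
Stage 2: m₀ = 41,345 kg, m_f = 41,345 − 33,500 = 7,845 kg; Δv = 291×9.80665×ln(5.27) = 2853.7×1.6621 ≈ 4743 m/s.
Stage 3: m₀ = 5,225 kg, m_f = 5,225 − 3,140 = 2,085 kg; Δv = 270×9.80665×ln(2.506) = 2647.8×0.9187 ≈ 2432 m/s.
Total Δv = 4251 + 4743 + 2432 = 11426 m/s.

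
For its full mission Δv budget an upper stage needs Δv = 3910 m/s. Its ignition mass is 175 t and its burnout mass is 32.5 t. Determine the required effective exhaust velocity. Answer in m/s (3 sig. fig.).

ln(m₀/m_f) = ln(175000/32500) = ln(5.385) = 1.6835.
By the Tsiolkovsky rocket equation, v_e = Δv / ln(m₀/m_f) = 3910 / 1.6835 = 2322.5 m/s.

v_e ≈ 2320 m/s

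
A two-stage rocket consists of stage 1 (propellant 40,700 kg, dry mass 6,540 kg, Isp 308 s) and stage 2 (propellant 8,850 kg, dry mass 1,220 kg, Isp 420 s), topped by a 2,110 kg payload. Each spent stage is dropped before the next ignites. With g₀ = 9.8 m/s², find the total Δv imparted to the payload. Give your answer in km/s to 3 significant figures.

Δv ≈ 8.82 km/s

Ignition mass of stage 1 = 40,700+6,540 + 8,850+1,220 + 2,110 = 59,420 kg.
Stage 1: m₀ = 59,420 kg, m_f = 59,420 − 40,700 = 18,720 kg; Δv = 308×9.8×ln(3.174) = 3018.4×1.1550 ≈ 3486 m/s.
Stage 2: m₀ = 12,180 kg, m_f = 12,180 − 8,850 = 3,330 kg; Δv = 420×9.8×ln(3.658) = 4116.0×1.2968 ≈ 5338 m/s.
Total Δv = 3486 + 5338 = 8824 m/s.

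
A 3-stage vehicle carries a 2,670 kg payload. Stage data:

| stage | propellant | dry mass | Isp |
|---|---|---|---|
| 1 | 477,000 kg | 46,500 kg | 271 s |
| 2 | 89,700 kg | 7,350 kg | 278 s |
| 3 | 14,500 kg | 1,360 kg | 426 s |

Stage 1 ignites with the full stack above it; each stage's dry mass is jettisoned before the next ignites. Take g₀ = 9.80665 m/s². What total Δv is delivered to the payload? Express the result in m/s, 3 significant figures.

Δv ≈ 14100 m/s

Ignition mass of stage 1 = 477,000+46,500 + 89,700+7,350 + 14,500+1,360 + 2,670 = 639,080 kg.
Stage 1: m₀ = 639,080 kg, m_f = 639,080 − 477,000 = 162,080 kg; Δv = 271×9.80665×ln(3.943) = 2657.6×1.3719 ≈ 3646 m/s.
Stage 2: m₀ = 115,580 kg, m_f = 115,580 − 89,700 = 25,880 kg; Δv = 278×9.80665×ln(4.466) = 2726.2×1.4965 ≈ 4080 m/s.
Stage 3: m₀ = 18,530 kg, m_f = 18,530 − 14,500 = 4,030 kg; Δv = 426×9.80665×ln(4.598) = 4177.6×1.5256 ≈ 6373 m/s.
Total Δv = 3646 + 4080 + 6373 = 14099 m/s.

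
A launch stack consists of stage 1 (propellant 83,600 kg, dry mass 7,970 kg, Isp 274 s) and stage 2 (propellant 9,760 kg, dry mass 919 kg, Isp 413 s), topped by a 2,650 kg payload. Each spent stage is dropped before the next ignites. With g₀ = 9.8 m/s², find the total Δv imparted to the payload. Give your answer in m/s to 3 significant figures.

Ignition mass of stage 1 = 83,600+7,970 + 9,760+919 + 2,650 = 104,899 kg.
Stage 1: m₀ = 104,899 kg, m_f = 104,899 − 83,600 = 21,299 kg; Δv = 274×9.8×ln(4.925) = 2685.2×1.5943 ≈ 4281 m/s.
Stage 2: m₀ = 13,329 kg, m_f = 13,329 − 9,760 = 3,569 kg; Δv = 413×9.8×ln(3.735) = 4047.4×1.3177 ≈ 5333 m/s.
Total Δv = 4281 + 5333 = 9614 m/s.

Δv ≈ 9610 m/s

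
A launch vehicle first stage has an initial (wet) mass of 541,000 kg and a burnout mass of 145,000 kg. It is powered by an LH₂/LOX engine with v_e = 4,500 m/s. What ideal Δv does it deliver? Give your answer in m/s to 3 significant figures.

Δv ≈ 5930 m/s

From the ideal rocket equation, Δv = v_e · ln(m₀/m_f) = 4500.0 × ln(3.731) = 4500.0 × 1.3167 ≈ 5925.1 m/s.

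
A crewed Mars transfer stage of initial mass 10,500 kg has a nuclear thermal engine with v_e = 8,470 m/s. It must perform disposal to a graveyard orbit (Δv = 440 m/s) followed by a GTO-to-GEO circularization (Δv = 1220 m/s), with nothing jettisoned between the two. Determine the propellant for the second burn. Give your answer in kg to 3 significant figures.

propellant for the second burn ≈ 1340 kg

After the first burn: m = 10500 × exp(−440/8470.0) = 10500 × 0.94938 = 9,968.49 kg.
After the second burn: m = 9,968.49 × exp(−1220/8470.0) = 9,968.49 × 0.86586 = 8,631.32 kg.
Second-burn propellant = 9,968.49 − 8,631.32 = 1,337.17 kg.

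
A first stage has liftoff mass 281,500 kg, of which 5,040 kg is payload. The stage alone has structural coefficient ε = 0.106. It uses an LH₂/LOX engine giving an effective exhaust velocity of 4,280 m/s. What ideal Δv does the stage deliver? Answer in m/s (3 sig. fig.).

Δv ≈ 9000 m/s

Stage wet mass = m₀ − payload = 281,500 − 5,040 = 276,460 kg.
Stage dry mass = ε × stage wet mass = 0.106 × 276,460 = 29,304.8 kg.
Burnout mass m_f = stage dry + payload = 29,304.8 + 5,040 = 34,344.8 kg.
Δv = v_e · ln(281,500/34,344.8) = 4280.0 × ln(8.196) = 4280.0 × 2.1037 ≈ 9004 m/s.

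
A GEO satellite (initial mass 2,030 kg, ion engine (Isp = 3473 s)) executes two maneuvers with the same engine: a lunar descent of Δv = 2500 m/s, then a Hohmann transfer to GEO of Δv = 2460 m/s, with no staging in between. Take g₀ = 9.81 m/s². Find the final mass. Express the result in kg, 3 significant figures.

v_e = Isp · g₀ = 3473 × 9.81 = 34070.1 m/s.
After the first burn: m = 2030 × exp(−2500/34070.1) = 2030 × 0.92925 = 1,886.38 kg.
After the second burn: m = 1,886.38 × exp(−2460/34070.1) = 1,886.38 × 0.93034 = 1,754.97 kg.

final mass ≈ 1750 kg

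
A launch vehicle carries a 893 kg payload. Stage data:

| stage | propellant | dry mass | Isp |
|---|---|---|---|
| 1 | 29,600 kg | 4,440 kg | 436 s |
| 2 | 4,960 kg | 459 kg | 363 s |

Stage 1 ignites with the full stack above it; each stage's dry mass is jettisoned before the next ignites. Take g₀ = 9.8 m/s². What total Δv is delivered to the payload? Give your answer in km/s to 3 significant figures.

Ignition mass of stage 1 = 29,600+4,440 + 4,960+459 + 893 = 40,352 kg.
Stage 1: m₀ = 40,352 kg, m_f = 40,352 − 29,600 = 10,752 kg; Δv = 436×9.8×ln(3.753) = 4272.8×1.3225 ≈ 5651 m/s.
Stage 2: m₀ = 6,312 kg, m_f = 6,312 − 4,960 = 1,352 kg; Δv = 363×9.8×ln(4.669) = 3557.4×1.5409 ≈ 5481 m/s.
Total Δv = 5651 + 5481 = 11132 m/s.

Δv ≈ 11.1 km/s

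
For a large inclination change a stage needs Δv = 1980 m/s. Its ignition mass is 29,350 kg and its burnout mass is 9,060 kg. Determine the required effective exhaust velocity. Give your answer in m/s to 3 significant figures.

v_e ≈ 1680 m/s

ln(m₀/m_f) = ln(29350/9060) = ln(3.24) = 1.1754.
v_e = Δv / ln(m₀/m_f) = 1980 / 1.1754 = 1684.5 m/s.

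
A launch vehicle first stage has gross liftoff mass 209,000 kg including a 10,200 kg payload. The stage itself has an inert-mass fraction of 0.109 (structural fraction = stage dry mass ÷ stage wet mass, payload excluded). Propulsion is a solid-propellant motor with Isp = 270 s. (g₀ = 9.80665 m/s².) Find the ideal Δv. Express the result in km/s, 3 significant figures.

Stage wet mass = m₀ − payload = 209,000 − 10,200 = 198,800 kg.
Stage dry mass = ε × stage wet mass = 0.109 × 198,800 = 21,669.2 kg.
Burnout mass m_f = stage dry + payload = 21,669.2 + 10,200 = 31,869.2 kg.
v_e = Isp · g₀ = 270 × 9.80665 = 2647.8 m/s.
Using Δv = v_e ln(m₀/m_f): Δv = v_e · ln(209,000/31,869.2) = 2647.8 × ln(6.558) = 2647.8 × 1.8807 ≈ 4980 m/s.

Δv ≈ 4.98 km/s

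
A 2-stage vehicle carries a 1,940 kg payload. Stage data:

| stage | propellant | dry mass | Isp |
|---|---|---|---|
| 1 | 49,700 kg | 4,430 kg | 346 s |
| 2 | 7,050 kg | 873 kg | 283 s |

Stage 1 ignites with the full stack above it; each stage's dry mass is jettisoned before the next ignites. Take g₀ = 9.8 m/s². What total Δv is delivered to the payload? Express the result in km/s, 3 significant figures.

Δv ≈ 8.56 km/s

Ignition mass of stage 1 = 49,700+4,430 + 7,050+873 + 1,940 = 63,993 kg.
Stage 1: m₀ = 63,993 kg, m_f = 63,993 − 49,700 = 14,293 kg; Δv = 346×9.8×ln(4.477) = 3390.8×1.4990 ≈ 5083 m/s.
Stage 2: m₀ = 9,863 kg, m_f = 9,863 − 7,050 = 2,813 kg; Δv = 283×9.8×ln(3.506) = 2773.4×1.2545 ≈ 3479 m/s.
Total Δv = 5083 + 3479 = 8562 m/s.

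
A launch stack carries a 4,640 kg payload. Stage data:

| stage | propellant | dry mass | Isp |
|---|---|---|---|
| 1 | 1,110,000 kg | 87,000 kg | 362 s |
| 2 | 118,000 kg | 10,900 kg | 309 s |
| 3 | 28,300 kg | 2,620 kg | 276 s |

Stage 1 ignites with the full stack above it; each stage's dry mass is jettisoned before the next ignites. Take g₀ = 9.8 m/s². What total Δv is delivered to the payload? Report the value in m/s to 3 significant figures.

Δv ≈ 14100 m/s

Ignition mass of stage 1 = 1,110,000+87,000 + 118,000+10,900 + 28,300+2,620 + 4,640 = 1,361,460 kg.
Stage 1: m₀ = 1,361,460 kg, m_f = 1,361,460 − 1,110,000 = 251,460 kg; Δv = 362×9.8×ln(5.414) = 3547.6×1.6890 ≈ 5992 m/s.
Stage 2: m₀ = 164,460 kg, m_f = 164,460 − 118,000 = 46,460 kg; Δv = 309×9.8×ln(3.54) = 3028.2×1.2641 ≈ 3828 m/s.
Stage 3: m₀ = 35,560 kg, m_f = 35,560 − 28,300 = 7,260 kg; Δv = 276×9.8×ln(4.898) = 2704.8×1.5888 ≈ 4297 m/s.
Total Δv = 5992 + 3828 + 4297 = 14117 m/s.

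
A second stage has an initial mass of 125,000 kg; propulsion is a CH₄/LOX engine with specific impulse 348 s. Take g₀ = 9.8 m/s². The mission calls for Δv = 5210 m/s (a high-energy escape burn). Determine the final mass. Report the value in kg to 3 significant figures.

final mass ≈ 27100 kg

v_e = Isp · g₀ = 348 × 9.8 = 3410.4 m/s.
m₀/m_f = exp(Δv / v_e) = exp(5210 / 3410.4) = exp(1.5277) = 4.6075.
m_f = m₀ / 4.6075 = 125,000 / 4.6075 = 27,129.7 kg.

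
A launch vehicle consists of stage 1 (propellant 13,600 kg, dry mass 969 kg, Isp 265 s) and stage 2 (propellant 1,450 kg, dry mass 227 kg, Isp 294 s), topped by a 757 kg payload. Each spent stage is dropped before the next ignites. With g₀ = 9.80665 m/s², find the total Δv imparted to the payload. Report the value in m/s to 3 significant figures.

Δv ≈ 6790 m/s

Ignition mass of stage 1 = 13,600+969 + 1,450+227 + 757 = 17,003 kg.
Stage 1: m₀ = 17,003 kg, m_f = 17,003 − 13,600 = 3,403 kg; Δv = 265×9.80665×ln(4.996) = 2598.8×1.6087 ≈ 4181 m/s.
Stage 2: m₀ = 2,434 kg, m_f = 2,434 − 1,450 = 984 kg; Δv = 294×9.80665×ln(2.474) = 2883.2×0.9057 ≈ 2611 m/s.
Total Δv = 4181 + 2611 = 6792 m/s.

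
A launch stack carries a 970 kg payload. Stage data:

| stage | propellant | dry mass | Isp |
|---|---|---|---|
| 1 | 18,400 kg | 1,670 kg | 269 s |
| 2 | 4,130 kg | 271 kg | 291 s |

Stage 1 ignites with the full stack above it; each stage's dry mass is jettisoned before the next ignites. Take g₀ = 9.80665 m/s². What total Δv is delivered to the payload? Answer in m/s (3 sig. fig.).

Ignition mass of stage 1 = 18,400+1,670 + 4,130+271 + 970 = 25,441 kg.
Stage 1: m₀ = 25,441 kg, m_f = 25,441 − 18,400 = 7,041 kg; Δv = 269×9.80665×ln(3.613) = 2638.0×1.2846 ≈ 3389 m/s.
Stage 2: m₀ = 5,371 kg, m_f = 5,371 − 4,130 = 1,241 kg; Δv = 291×9.80665×ln(4.328) = 2853.7×1.4651 ≈ 4181 m/s.
Total Δv = 3389 + 4181 = 7570 m/s.

Δv ≈ 7570 m/s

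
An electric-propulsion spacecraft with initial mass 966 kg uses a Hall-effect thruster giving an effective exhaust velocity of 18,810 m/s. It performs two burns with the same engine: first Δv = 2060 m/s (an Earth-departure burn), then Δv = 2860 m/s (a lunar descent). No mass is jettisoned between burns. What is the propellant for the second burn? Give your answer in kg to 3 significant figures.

propellant for the second burn ≈ 122 kg

After the first burn: m = 966 × exp(−2060/18810.0) = 966 × 0.89627 = 865.797 kg.
After the second burn: m = 865.797 × exp(−2860/18810.0) = 865.797 × 0.85895 = 743.676 kg.
Second-burn propellant = 865.797 − 743.676 = 122.121 kg.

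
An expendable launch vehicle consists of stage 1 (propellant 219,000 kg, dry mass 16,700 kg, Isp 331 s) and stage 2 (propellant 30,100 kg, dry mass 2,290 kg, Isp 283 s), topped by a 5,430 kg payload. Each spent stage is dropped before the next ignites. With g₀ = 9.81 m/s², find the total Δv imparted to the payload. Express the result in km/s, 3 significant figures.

Δv ≈ 9.65 km/s

Ignition mass of stage 1 = 219,000+16,700 + 30,100+2,290 + 5,430 = 273,520 kg.
Stage 1: m₀ = 273,520 kg, m_f = 273,520 − 219,000 = 54,520 kg; Δv = 331×9.81×ln(5.017) = 3247.1×1.6128 ≈ 5237 m/s.
Stage 2: m₀ = 37,820 kg, m_f = 37,820 − 30,100 = 7,720 kg; Δv = 283×9.81×ln(4.899) = 2776.2×1.5890 ≈ 4411 m/s.
Total Δv = 5237 + 4411 = 9648 m/s.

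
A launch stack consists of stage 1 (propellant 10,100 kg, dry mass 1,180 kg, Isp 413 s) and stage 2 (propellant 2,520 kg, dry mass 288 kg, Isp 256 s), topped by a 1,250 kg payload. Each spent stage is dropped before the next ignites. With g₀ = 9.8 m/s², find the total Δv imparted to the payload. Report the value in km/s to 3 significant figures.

Δv ≈ 6.78 km/s

Ignition mass of stage 1 = 10,100+1,180 + 2,520+288 + 1,250 = 15,338 kg.
Stage 1: m₀ = 15,338 kg, m_f = 15,338 − 10,100 = 5,238 kg; Δv = 413×9.8×ln(2.928) = 4047.4×1.0744 ≈ 4349 m/s.
Stage 2: m₀ = 4,058 kg, m_f = 4,058 − 2,520 = 1,538 kg; Δv = 256×9.8×ln(2.638) = 2508.8×0.9702 ≈ 2434 m/s.
Total Δv = 4349 + 2434 = 6783 m/s.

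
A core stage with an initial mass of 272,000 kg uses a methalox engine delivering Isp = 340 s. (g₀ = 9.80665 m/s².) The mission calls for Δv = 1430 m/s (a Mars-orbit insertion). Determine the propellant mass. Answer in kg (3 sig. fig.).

v_e = Isp · g₀ = 340 × 9.80665 = 3334.3 m/s.
From the ideal rocket equation, m₀/m_f = exp(Δv / v_e) = exp(1430 / 3334.3) = exp(0.4289) = 1.5355.
m_f = 272,000 / 1.5355 = 177,141 kg, so propellant = m₀ − m_f = 272,000 − 177,141 = 94,859 kg.

propellant mass ≈ 94900 kg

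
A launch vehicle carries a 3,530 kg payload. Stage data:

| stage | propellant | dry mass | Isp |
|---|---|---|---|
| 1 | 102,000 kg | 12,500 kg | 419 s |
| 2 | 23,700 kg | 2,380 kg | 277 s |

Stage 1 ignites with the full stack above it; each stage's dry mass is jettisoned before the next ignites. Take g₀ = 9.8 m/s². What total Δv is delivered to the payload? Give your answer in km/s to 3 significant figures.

Ignition mass of stage 1 = 102,000+12,500 + 23,700+2,380 + 3,530 = 144,110 kg.
Stage 1: m₀ = 144,110 kg, m_f = 144,110 − 102,000 = 42,110 kg; Δv = 419×9.8×ln(3.422) = 4106.2×1.2303 ≈ 5052 m/s.
Stage 2: m₀ = 29,610 kg, m_f = 29,610 − 23,700 = 5,910 kg; Δv = 277×9.8×ln(5.01) = 2714.6×1.6115 ≈ 4374 m/s.
Total Δv = 5052 + 4374 = 9426 m/s.

Δv ≈ 9.43 km/s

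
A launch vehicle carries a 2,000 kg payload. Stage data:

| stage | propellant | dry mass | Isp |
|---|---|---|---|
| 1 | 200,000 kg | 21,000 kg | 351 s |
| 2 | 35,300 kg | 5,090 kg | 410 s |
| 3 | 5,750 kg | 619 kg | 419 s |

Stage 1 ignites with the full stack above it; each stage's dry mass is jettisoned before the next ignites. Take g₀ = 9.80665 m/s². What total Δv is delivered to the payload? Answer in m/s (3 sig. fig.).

Δv ≈ 14600 m/s

Ignition mass of stage 1 = 200,000+21,000 + 35,300+5,090 + 5,750+619 + 2,000 = 269,759 kg.
Stage 1: m₀ = 269,759 kg, m_f = 269,759 − 200,000 = 69,759 kg; Δv = 351×9.80665×ln(3.867) = 3442.1×1.3525 ≈ 4655 m/s.
Stage 2: m₀ = 48,759 kg, m_f = 48,759 − 35,300 = 13,459 kg; Δv = 410×9.80665×ln(3.623) = 4020.7×1.2872 ≈ 5176 m/s.
Stage 3: m₀ = 8,369 kg, m_f = 8,369 − 5,750 = 2,619 kg; Δv = 419×9.80665×ln(3.195) = 4109.0×1.1617 ≈ 4774 m/s.
Total Δv = 4655 + 5176 + 4774 = 14605 m/s.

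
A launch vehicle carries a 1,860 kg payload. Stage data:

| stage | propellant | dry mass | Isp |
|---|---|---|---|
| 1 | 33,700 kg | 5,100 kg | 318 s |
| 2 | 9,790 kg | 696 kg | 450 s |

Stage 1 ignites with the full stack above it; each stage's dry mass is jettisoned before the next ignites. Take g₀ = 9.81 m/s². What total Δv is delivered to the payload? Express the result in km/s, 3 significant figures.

Δv ≈ 10.3 km/s

Ignition mass of stage 1 = 33,700+5,100 + 9,790+696 + 1,860 = 51,146 kg.
Stage 1: m₀ = 51,146 kg, m_f = 51,146 − 33,700 = 17,446 kg; Δv = 318×9.81×ln(2.932) = 3119.6×1.0756 ≈ 3355 m/s.
Stage 2: m₀ = 12,346 kg, m_f = 12,346 − 9,790 = 2,556 kg; Δv = 450×9.81×ln(4.83) = 4414.5×1.5749 ≈ 6952 m/s.
Total Δv = 3355 + 6952 = 10307 m/s.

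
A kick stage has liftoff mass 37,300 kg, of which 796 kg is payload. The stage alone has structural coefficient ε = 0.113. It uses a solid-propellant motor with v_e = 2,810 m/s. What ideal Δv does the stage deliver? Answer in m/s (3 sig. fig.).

Δv ≈ 5690 m/s

Stage wet mass = m₀ − payload = 37,300 − 796 = 36,504 kg.
Stage dry mass = ε × stage wet mass = 0.113 × 36,504 = 4,124.95 kg.
Burnout mass m_f = stage dry + payload = 4,124.95 + 796 = 4,920.95 kg.
From the ideal rocket equation, Δv = v_e · ln(37,300/4,920.95) = 2810.0 × ln(7.58) = 2810.0 × 2.0255 ≈ 5692 m/s.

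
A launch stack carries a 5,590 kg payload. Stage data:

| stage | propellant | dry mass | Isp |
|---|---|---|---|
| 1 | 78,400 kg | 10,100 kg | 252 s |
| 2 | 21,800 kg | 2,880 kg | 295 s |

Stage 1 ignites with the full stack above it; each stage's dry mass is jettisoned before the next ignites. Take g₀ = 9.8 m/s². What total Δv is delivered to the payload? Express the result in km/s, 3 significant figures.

Δv ≈ 6.35 km/s

Ignition mass of stage 1 = 78,400+10,100 + 21,800+2,880 + 5,590 = 118,770 kg.
Stage 1: m₀ = 118,770 kg, m_f = 118,770 − 78,400 = 40,370 kg; Δv = 252×9.8×ln(2.942) = 2469.6×1.0791 ≈ 2665 m/s.
Stage 2: m₀ = 30,270 kg, m_f = 30,270 − 21,800 = 8,470 kg; Δv = 295×9.8×ln(3.574) = 2891.0×1.2736 ≈ 3682 m/s.
Total Δv = 2665 + 3682 = 6347 m/s.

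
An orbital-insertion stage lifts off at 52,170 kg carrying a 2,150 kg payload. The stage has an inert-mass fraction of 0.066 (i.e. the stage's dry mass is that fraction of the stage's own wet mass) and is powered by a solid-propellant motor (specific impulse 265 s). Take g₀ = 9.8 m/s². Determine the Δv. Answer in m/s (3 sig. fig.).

Δv ≈ 5870 m/s

Stage wet mass = m₀ − payload = 52,170 − 2,150 = 50,020 kg.
Stage dry mass = ε × stage wet mass = 0.066 × 50,020 = 3,301.32 kg.
Burnout mass m_f = stage dry + payload = 3,301.32 + 2,150 = 5,451.32 kg.
v_e = Isp · g₀ = 265 × 9.8 = 2597.0 m/s.
Δv = v_e · ln(52,170/5,451.32) = 2597.0 × ln(9.57) = 2597.0 × 2.2586 ≈ 5866 m/s.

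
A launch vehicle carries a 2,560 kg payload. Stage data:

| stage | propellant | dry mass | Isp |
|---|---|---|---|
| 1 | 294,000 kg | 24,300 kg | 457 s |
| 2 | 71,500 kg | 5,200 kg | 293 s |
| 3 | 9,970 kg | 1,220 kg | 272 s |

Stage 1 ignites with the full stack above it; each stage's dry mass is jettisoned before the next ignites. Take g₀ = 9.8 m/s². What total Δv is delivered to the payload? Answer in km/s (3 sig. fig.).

Δv ≈ 13.6 km/s

Ignition mass of stage 1 = 294,000+24,300 + 71,500+5,200 + 9,970+1,220 + 2,560 = 408,750 kg.
Stage 1: m₀ = 408,750 kg, m_f = 408,750 − 294,000 = 114,750 kg; Δv = 457×9.8×ln(3.562) = 4478.6×1.2703 ≈ 5689 m/s.
Stage 2: m₀ = 90,450 kg, m_f = 90,450 − 71,500 = 18,950 kg; Δv = 293×9.8×ln(4.773) = 2871.4×1.5630 ≈ 4488 m/s.
Stage 3: m₀ = 13,750 kg, m_f = 13,750 − 9,970 = 3,780 kg; Δv = 272×9.8×ln(3.638) = 2665.6×1.2913 ≈ 3442 m/s.
Total Δv = 5689 + 4488 + 3442 = 13619 m/s.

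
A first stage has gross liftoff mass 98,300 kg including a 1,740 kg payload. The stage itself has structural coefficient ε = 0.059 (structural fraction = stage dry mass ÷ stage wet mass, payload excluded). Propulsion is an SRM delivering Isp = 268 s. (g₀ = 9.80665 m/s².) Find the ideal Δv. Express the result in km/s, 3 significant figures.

Stage wet mass = m₀ − payload = 98,300 − 1,740 = 96,560 kg.
Stage dry mass = ε × stage wet mass = 0.059 × 96,560 = 5,697.04 kg.
Burnout mass m_f = stage dry + payload = 5,697.04 + 1,740 = 7,437.04 kg.
v_e = Isp · g₀ = 268 × 9.80665 = 2628.2 m/s.
From the ideal rocket equation, Δv = v_e · ln(98,300/7,437.04) = 2628.2 × ln(13.22) = 2628.2 × 2.5816 ≈ 6785 m/s.

Δv ≈ 6.78 km/s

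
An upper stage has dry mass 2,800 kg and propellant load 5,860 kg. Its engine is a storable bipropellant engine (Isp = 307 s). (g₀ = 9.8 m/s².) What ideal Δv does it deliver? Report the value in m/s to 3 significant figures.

Δv ≈ 3400 m/s

v_e = Isp · g₀ = 307 × 9.8 = 3008.6 m/s.
m₀ = m_dry + m_prop = 2,800 + 5,860 = 8,660 kg.
Using Δv = v_e ln(m₀/m_f): Δv = v_e · ln(m₀/m_f) = 3008.6 × ln(3.093) = 3008.6 × 1.1291 ≈ 3397.0 m/s.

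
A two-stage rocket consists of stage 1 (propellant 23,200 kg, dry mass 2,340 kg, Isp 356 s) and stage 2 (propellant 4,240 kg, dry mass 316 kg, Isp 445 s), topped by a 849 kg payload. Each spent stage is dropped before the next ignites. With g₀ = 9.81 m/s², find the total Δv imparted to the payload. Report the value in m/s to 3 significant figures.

Ignition mass of stage 1 = 23,200+2,340 + 4,240+316 + 849 = 30,945 kg.
Stage 1: m₀ = 30,945 kg, m_f = 30,945 − 23,200 = 7,745 kg; Δv = 356×9.81×ln(3.995) = 3492.4×1.3852 ≈ 4837 m/s.
Stage 2: m₀ = 5,405 kg, m_f = 5,405 − 4,240 = 1,165 kg; Δv = 445×9.81×ln(4.639) = 4365.4×1.5346 ≈ 6699 m/s.
Total Δv = 4837 + 6699 = 11536 m/s.

Δv ≈ 11500 m/s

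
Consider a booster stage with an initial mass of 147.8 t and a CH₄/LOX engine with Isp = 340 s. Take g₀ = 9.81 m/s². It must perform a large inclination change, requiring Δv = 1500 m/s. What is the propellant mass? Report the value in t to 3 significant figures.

propellant mass ≈ 53.5 t

v_e = Isp · g₀ = 340 × 9.81 = 3335.4 m/s.
m₀/m_f = exp(Δv / v_e) = exp(1500 / 3335.4) = exp(0.4497) = 1.5679.
m_f = 147.8 / 1.5679 = 94.2662 t, so propellant = m₀ − m_f = 147.8 − 94.2662 = 53.5338 t.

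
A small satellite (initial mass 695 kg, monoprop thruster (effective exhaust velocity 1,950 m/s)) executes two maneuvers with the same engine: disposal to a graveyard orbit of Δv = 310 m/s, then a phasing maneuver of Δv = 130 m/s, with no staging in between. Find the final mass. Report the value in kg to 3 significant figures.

After the first burn: m = 695 × exp(−310/1950.0) = 695 × 0.85302 = 592.849 kg.
After the second burn: m = 592.849 × exp(−130/1950.0) = 592.849 × 0.93551 = 554.616 kg.

final mass ≈ 555 kg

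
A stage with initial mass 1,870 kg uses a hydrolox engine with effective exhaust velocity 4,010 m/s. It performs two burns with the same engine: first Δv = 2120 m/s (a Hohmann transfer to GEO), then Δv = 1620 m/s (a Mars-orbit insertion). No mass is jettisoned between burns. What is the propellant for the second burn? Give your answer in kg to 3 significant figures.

After the first burn: m = 1870 × exp(−2120/4010.0) = 1870 × 0.58938 = 1,102.14 kg.
After the second burn: m = 1,102.14 × exp(−1620/4010.0) = 1,102.14 × 0.66765 = 735.844 kg.
Second-burn propellant = 1,102.14 − 735.844 = 366.296 kg.

propellant for the second burn ≈ 366 kg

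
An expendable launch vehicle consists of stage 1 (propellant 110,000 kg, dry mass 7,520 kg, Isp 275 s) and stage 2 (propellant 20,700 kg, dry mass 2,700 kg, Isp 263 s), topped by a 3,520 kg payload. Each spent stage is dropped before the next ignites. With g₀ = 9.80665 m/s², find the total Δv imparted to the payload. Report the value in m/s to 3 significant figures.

Ignition mass of stage 1 = 110,000+7,520 + 20,700+2,700 + 3,520 = 144,440 kg.
Stage 1: m₀ = 144,440 kg, m_f = 144,440 − 110,000 = 34,440 kg; Δv = 275×9.80665×ln(4.194) = 2696.8×1.4336 ≈ 3866 m/s.
Stage 2: m₀ = 26,920 kg, m_f = 26,920 − 20,700 = 6,220 kg; Δv = 263×9.80665×ln(4.328) = 2579.1×1.4651 ≈ 3779 m/s.
Total Δv = 3866 + 3779 = 7645 m/s.

Δv ≈ 7650 m/s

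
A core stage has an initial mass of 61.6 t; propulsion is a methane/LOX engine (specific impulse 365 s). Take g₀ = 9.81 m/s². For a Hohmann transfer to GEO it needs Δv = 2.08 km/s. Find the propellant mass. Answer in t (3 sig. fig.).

v_e = Isp · g₀ = 365 × 9.81 = 3580.7 m/s.
Using Δv = v_e ln(m₀/m_f): m₀/m_f = exp(Δv / v_e) = exp(2080 / 3580.7) = exp(0.5809) = 1.7876.
m_f = 61.6 / 1.7876 = 34.4596 t, so propellant = m₀ − m_f = 61.6 − 34.4596 = 27.1404 t.

propellant mass ≈ 27.1 t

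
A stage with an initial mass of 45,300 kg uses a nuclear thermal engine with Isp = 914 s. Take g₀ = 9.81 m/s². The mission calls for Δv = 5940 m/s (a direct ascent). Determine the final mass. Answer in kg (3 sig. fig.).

v_e = Isp · g₀ = 914 × 9.81 = 8966.3 m/s.
Rocket equation: m₀/m_f = exp(Δv / v_e) = exp(5940 / 8966.3) = exp(0.6625) = 1.9396.
m_f = m₀ / 1.9396 = 45,300 / 1.9396 = 23,355.3 kg.

final mass ≈ 23400 kg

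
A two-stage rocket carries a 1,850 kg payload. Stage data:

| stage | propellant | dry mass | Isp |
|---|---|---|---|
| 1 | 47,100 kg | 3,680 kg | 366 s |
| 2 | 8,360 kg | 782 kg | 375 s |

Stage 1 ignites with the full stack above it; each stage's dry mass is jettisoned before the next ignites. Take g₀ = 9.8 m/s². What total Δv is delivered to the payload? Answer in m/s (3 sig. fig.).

Ignition mass of stage 1 = 47,100+3,680 + 8,360+782 + 1,850 = 61,772 kg.
Stage 1: m₀ = 61,772 kg, m_f = 61,772 − 47,100 = 14,672 kg; Δv = 366×9.8×ln(4.21) = 3586.8×1.4375 ≈ 5156 m/s.
Stage 2: m₀ = 10,992 kg, m_f = 10,992 − 8,360 = 2,632 kg; Δv = 375×9.8×ln(4.176) = 3675.0×1.4294 ≈ 5253 m/s.
Total Δv = 5156 + 5253 = 10409 m/s.

Δv ≈ 10400 m/s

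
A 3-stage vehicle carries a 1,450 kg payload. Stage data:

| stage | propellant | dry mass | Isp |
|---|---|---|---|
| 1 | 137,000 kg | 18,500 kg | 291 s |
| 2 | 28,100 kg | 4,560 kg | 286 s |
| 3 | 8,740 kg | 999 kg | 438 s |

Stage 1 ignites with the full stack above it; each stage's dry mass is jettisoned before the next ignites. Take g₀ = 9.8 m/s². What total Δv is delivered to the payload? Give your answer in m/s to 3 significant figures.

Ignition mass of stage 1 = 137,000+18,500 + 28,100+4,560 + 8,740+999 + 1,450 = 199,349 kg.
Stage 1: m₀ = 199,349 kg, m_f = 199,349 − 137,000 = 62,349 kg; Δv = 291×9.8×ln(3.197) = 2851.8×1.1623 ≈ 3315 m/s.
Stage 2: m₀ = 43,849 kg, m_f = 43,849 − 28,100 = 15,749 kg; Δv = 286×9.8×ln(2.784) = 2802.8×1.0240 ≈ 2870 m/s.
Stage 3: m₀ = 11,189 kg, m_f = 11,189 − 8,740 = 2,449 kg; Δv = 438×9.8×ln(4.569) = 4292.4×1.5193 ≈ 6521 m/s.
Total Δv = 3315 + 2870 + 6521 = 12706 m/s.

Δv ≈ 12700 m/s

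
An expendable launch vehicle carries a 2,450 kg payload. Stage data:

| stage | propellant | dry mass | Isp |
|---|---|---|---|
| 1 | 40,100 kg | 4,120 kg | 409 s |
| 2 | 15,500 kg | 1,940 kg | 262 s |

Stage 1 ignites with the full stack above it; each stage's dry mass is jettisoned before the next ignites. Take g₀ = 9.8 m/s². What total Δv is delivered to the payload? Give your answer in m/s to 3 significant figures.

Ignition mass of stage 1 = 40,100+4,120 + 15,500+1,940 + 2,450 = 64,110 kg.
Stage 1: m₀ = 64,110 kg, m_f = 64,110 − 40,100 = 24,010 kg; Δv = 409×9.8×ln(2.67) = 4008.2×0.9821 ≈ 3937 m/s.
Stage 2: m₀ = 19,890 kg, m_f = 19,890 − 15,500 = 4,390 kg; Δv = 262×9.8×ln(4.531) = 2567.6×1.5109 ≈ 3879 m/s.
Total Δv = 3937 + 3879 = 7816 m/s.

Δv ≈ 7820 m/s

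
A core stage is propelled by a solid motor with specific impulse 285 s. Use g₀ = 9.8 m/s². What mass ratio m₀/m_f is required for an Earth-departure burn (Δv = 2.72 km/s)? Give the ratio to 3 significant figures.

mass ratio ≈ 2.65

v_e = Isp · g₀ = 285 × 9.8 = 2793.0 m/s.
By the Tsiolkovsky rocket equation, m₀/m_f = exp(Δv / v_e) = exp(2720 / 2793.0) = exp(0.9739) = 2.6482.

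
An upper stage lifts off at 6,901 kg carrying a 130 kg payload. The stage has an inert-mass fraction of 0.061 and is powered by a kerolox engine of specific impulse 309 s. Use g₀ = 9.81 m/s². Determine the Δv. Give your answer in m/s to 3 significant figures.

Stage wet mass = m₀ − payload = 6,901 − 130 = 6,771 kg.
Stage dry mass = ε × stage wet mass = 0.061 × 6,771 = 413.031 kg.
Burnout mass m_f = stage dry + payload = 413.031 + 130 = 543.031 kg.
v_e = Isp · g₀ = 309 × 9.81 = 3031.3 m/s.
Using Δv = v_e ln(m₀/m_f): Δv = v_e · ln(6,901/543.031) = 3031.3 × ln(12.71) = 3031.3 × 2.5423 ≈ 7706 m/s.

Δv ≈ 7710 m/s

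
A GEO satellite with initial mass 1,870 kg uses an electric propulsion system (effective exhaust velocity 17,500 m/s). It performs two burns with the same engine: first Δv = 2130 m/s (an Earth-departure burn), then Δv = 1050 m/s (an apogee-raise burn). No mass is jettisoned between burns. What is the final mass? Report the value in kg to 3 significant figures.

final mass ≈ 1560 kg

After the first burn: m = 1870 × exp(−2130/17500.0) = 1870 × 0.88540 = 1,655.7 kg.
After the second burn: m = 1,655.7 × exp(−1050/17500.0) = 1,655.7 × 0.94176 = 1,559.27 kg.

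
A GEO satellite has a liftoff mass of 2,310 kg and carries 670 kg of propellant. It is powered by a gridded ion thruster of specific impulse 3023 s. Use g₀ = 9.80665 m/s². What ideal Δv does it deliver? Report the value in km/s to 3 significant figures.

v_e = Isp · g₀ = 3023 × 9.80665 = 29645.5 m/s.
m_f = m₀ − m_prop = 2,310 − 670 = 1,640 kg.
By the Tsiolkovsky rocket equation, Δv = v_e · ln(m₀/m_f) = 29645.5 × ln(1.409) = 29645.5 × 0.3426 ≈ 10155.1 m/s.

Δv ≈ 10.2 km/s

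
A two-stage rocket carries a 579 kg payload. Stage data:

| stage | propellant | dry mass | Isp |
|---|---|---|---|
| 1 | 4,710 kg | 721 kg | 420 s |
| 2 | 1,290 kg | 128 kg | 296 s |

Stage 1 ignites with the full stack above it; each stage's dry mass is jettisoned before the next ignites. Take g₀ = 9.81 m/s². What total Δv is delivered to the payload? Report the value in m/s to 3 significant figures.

Δv ≈ 7160 m/s

Ignition mass of stage 1 = 4,710+721 + 1,290+128 + 579 = 7,428 kg.
Stage 1: m₀ = 7,428 kg, m_f = 7,428 − 4,710 = 2,718 kg; Δv = 420×9.81×ln(2.733) = 4120.2×1.0054 ≈ 4142 m/s.
Stage 2: m₀ = 1,997 kg, m_f = 1,997 − 1,290 = 707 kg; Δv = 296×9.81×ln(2.825) = 2903.8×1.0384 ≈ 3015 m/s.
Total Δv = 4142 + 3015 = 7157 m/s.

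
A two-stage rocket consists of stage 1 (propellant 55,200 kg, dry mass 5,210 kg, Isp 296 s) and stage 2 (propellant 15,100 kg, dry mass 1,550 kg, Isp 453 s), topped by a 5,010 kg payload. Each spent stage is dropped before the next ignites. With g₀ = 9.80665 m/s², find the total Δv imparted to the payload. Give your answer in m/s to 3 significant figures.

Ignition mass of stage 1 = 55,200+5,210 + 15,100+1,550 + 5,010 = 82,070 kg.
Stage 1: m₀ = 82,070 kg, m_f = 82,070 − 55,200 = 26,870 kg; Δv = 296×9.80665×ln(3.054) = 2902.8×1.1166 ≈ 3241 m/s.
Stage 2: m₀ = 21,660 kg, m_f = 21,660 − 15,100 = 6,560 kg; Δv = 453×9.80665×ln(3.302) = 4442.4×1.1945 ≈ 5306 m/s.
Total Δv = 3241 + 5306 = 8547 m/s.

Δv ≈ 8550 m/s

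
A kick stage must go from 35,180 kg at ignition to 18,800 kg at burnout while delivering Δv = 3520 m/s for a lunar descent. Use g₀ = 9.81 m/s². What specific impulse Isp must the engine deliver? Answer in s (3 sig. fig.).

ln(m₀/m_f) = ln(35180/18800) = ln(1.871) = 0.6266.
v_e = Δv / ln(m₀/m_f) = 3520 / 0.6266 = 5617.4 m/s.
Isp = v_e / g₀ = 5617.4 / 9.81 = 572.6 s.

Isp ≈ 573 s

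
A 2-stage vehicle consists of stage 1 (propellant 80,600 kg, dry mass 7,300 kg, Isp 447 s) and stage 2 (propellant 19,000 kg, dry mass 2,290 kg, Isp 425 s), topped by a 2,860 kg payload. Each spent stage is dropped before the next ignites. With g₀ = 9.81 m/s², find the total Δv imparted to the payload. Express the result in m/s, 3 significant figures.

Δv ≈ 12000 m/s

Ignition mass of stage 1 = 80,600+7,300 + 19,000+2,290 + 2,860 = 112,050 kg.
Stage 1: m₀ = 112,050 kg, m_f = 112,050 − 80,600 = 31,450 kg; Δv = 447×9.81×ln(3.563) = 4385.1×1.2705 ≈ 5571 m/s.
Stage 2: m₀ = 24,150 kg, m_f = 24,150 − 19,000 = 5,150 kg; Δv = 425×9.81×ln(4.689) = 4169.2×1.5453 ≈ 6443 m/s.
Total Δv = 5571 + 6443 = 12014 m/s.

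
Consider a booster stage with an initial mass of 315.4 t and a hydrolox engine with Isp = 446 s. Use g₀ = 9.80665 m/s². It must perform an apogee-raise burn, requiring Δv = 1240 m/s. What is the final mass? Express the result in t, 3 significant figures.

v_e = Isp · g₀ = 446 × 9.80665 = 4373.8 m/s.
m₀/m_f = exp(Δv / v_e) = exp(1240 / 4373.8) = exp(0.2835) = 1.3278.
m_f = m₀ / 1.3278 = 315.4 / 1.3278 = 237.536 t.

final mass ≈ 238 t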